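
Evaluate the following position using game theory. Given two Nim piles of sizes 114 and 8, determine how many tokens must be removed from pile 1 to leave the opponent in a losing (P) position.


Piles: 114 and 8
Current XOR: 114 XOR 8 = 122 (non-zero, so this is an N-position).
To make the XOR zero, we need to find a move that balances the piles.
For pile 1 (size 114): target = 114 XOR 122 = 8
We reduce pile 1 from 114 to 8.
Tokens removed: 114 - 8 = 106
Verification: 8 XOR 8 = 0

106


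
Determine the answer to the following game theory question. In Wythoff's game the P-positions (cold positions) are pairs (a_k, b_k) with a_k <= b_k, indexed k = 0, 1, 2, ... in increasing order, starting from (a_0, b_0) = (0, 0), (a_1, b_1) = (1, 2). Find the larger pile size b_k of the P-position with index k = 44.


By Wythoff's theorem, a_k = floor(k * phi) and b_k = floor(k * phi^2) = a_k + k, where phi = (1 + sqrt(5))/2 is the golden ratio.
phi = (1 + sqrt(5))/2 = 1.618034
phi^2 = phi + 1 = 2.618034
k = 44
k * phi^2 = 44 * 2.618034 = 115.193496
b_44 = floor(k * phi^2) = 115 (check: a_44 + k = 71 + 44 = 115)

115


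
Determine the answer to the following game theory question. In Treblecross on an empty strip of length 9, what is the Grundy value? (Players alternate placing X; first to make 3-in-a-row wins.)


Treblecross: place X on empty cells; 3-in-a-row wins.
Playing within two cells of an existing X lets the opponent win at once, so sensible play treats the cells i-2..i+2 around each X as dead. The player left with no safe cell loses, so this is a normal-play take-away game on strips of safe cells.
Placing X at cell i (0-indexed) of a strip of k safe cells leaves independent strips of sizes max(0, i-2) and max(0, k-i-3). Hence G(k) = mex{ G(max(0,i-2)) XOR G(max(0,k-i-3)) : 0 <= i < k }, with G(0) = 0.
G(1): splits (0,0):0^0=0 -> mex({0}) = 1
G(2): splits (0,0):0^0=0 -> mex({0}) = 1
G(3): splits (0,0):0^0=0 -> mex({0}) = 1
G(4): splits (0,1):0^1=1 (0,0):0^0=0 -> mex({0, 1}) = 2
G(5): splits (0,2):0^1=1 (0,1):0^1=1 (0,0):0^0=0 -> mex({0, 1}) = 2
G(6) = mex({1}) = 0
G(7) = mex({0, 1, 2}) = 3
G(8) = mex({0, 1, 2}) = 3
G(9) = mex({0, 2}) = 1
Therefore G(9) = 1.

1


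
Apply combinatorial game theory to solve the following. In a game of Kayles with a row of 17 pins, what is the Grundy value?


Kayles: a move removes 1 or 2 adjacent pins from a contiguous row.
Removing pins from a row of k leaves two independent rows (a, b) with a + b = k - 1 (one pin) or a + b = k - 2 (two pins); an end removal gives a = 0.
By Sprague-Grundy, G(k) = mex{ G(a) XOR G(b) } over all these splits. G(0) = 0.
G(1): splits (0,0):0^0=0 -> mex({0}) = 1
G(2): splits (0,1):0^1=1 (0,0):0^0=0 -> mex({0, 1}) = 2
G(3): splits (0,2):0^2=2 (1,1):1^1=0 (0,1):0^1=1 -> mex({0, 1, 2}) = 3
G(4): splits (0,3):0^3=3 (1,2):1^2=3 (0,2):0^2=2 (1,1):1^1=0 -> mex({0, 2, 3}) = 1
G(5): splits (0,4):0^1=1 (1,3):1^3=2 (2,2):2^2=0 (0,3):0^3=3 (1,2):1^2=3 -> mex({0, 1, 2, 3}) = 4
G(6) = mex({0, 1, 2, 4}) = 3
G(7) = mex({0, 1, 3, 4, 5}) = 2
G(8) = mex({0, 2, 3, 5, 6}) = 1
G(9) = mex({0, 1, 2, 3, 6, 7}) = 4
G(10) = mex({0, 1, 3, 4, 5, 7}) = 2
G(11) = mex({0, 1, 2, 3, 4, 5}) = 6
G(12) = mex({0, 1, 2, 3, 5, 6, 7}) = 4
G(13) = mex({0, 2, 3, 4, 6, 7}) = 1
G(14) = mex({0, 1, 4, 5, 6, 7}) = 2
G(15) = mex({0, 1, 2, 3, 4, 5, 6}) = 7
G(16) = mex({0, 2, 3, 5, 6, 7}) = 1
G(17) = mex({0, 1, 2, 3, 5, 6, 7}) = 4
Therefore G(17) = 4.

4


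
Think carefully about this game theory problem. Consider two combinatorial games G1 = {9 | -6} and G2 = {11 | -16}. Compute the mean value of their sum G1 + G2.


G1 = {9 | -6}, G2 = {11 | -16}
Each is a switch {a | b} with numbers a > b; its mean value is (a + b)/2, and mean value is additive over game sums: m(G1 + G2) = m(G1) + m(G2).
Mean of G1 = (9 + (-6))/2 = 3/2 = 3/2
Mean of G2 = (11 + (-16))/2 = -5/2 = -5/2
Mean of G1 + G2 = 3/2 + -5/2 = -1

-1


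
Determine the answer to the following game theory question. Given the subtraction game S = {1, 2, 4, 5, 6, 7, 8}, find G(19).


The subtraction set is S = {1, 2, 4, 5, 6, 7, 8}.
G(k) = mex{ G(k - s) : s in S, s <= k }. We compute iteratively: G(0) = 0.
G(1) = mex({0}) = 1
G(2) = mex({0, 1}) = 2
G(3) = mex({1, 2}) = 0
G(4) = mex({0, 2}) = 1
G(5) = mex({0, 1}) = 2
G(6) = mex({0, 1, 2}) = 3
G(7) = mex({0, 1, 2, 3}) = 4
G(8) = mex({0, 1, 2, 3, 4}) = 5
G(9) = mex({0, 1, 2, 4, 5}) = 3
G(10) = mex({0, 1, 2, 3, 5}) = 4
G(11) = mex({0, 1, 2, 3, 4}) = 5
G(12) = mex({1, 2, 3, 4, 5}) = 0
G(13) = mex({0, 2, 3, 4, 5}) = 1
G(14) = mex({0, 1, 3, 4, 5}) = 2
G(15) = mex({1, 2, 3, 4, 5}) = 0
G(16) = mex({0, 2, 3, 4, 5}) = 1
G(17) = mex({0, 1, 3, 4, 5}) = 2
G(18) = mex({0, 1, 2, 4, 5}) = 3
G(19) = mex({0, 1, 2, 3, 5}) = 4
Therefore G(19) = 4.

4


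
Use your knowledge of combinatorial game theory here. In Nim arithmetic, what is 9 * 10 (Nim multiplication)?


Nim multiplication is bilinear over XOR: (u XOR v) * w = (u*w) XOR (v*w).
So we split each operand into its bit components and XOR the pairwise Nim products.
9 = 1 + 8 (as XOR of powers of 2).
10 = 2 + 8 (as XOR of powers of 2).
Using the standard Nim-product table on single bits:
  2*2 = 3,   2*4 = 8,   2*8 = 12,
  4*4 = 6,   4*8 = 11,  8*8 = 13,
and  1*x = x (identity), k*l = l*k (commutative).
Pairwise Nim products:
  1 * 2 = 2
  1 * 8 = 8
  8 * 2 = 12
  8 * 8 = 13
XOR them: 2 XOR 8 XOR 12 XOR 13 = 11.
Result: 9 * 10 = 11 (in Nim).

11


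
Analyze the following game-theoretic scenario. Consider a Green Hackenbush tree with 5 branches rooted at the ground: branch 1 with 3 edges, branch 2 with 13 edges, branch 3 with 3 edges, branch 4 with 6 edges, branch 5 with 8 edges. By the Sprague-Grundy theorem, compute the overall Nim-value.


The tree has 5 branches from the ground vertex.
In Green Hackenbush, the Nim-value of a simple path of length k is k.
Branch 1: length 3, Nim-value = 3
Branch 2: length 13, Nim-value = 13
Branch 3: length 3, Nim-value = 3
Branch 4: length 6, Nim-value = 6
Branch 5: length 8, Nim-value = 8
Total Nim-value = XOR of all branch values:
0 XOR 3 = 3
3 XOR 13 = 14
14 XOR 3 = 13
13 XOR 6 = 11
11 XOR 8 = 3
Nim-value of the tree = 3

3


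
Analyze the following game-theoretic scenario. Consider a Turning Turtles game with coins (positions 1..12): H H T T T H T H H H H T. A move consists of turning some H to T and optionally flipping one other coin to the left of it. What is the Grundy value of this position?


Coins: H H T T T H T H H H H T
Key fact: a single head at position k behaves exactly like a Nim heap of size k (turning it to T and optionally flipping a coin at j < k corresponds to moving the heap from k to j, or to 0), and heads combine as a disjunctive sum (two heads at the same place would cancel, matching j XOR j = 0). So the Nim-value is the XOR of the 1-indexed positions of the heads.
Face-up positions (1-indexed): [1, 2, 6, 8, 9, 10, 11]
XOR 0 with 1: 0 XOR 1 = 1
XOR 1 with 2: 1 XOR 2 = 3
XOR 3 with 6: 3 XOR 6 = 5
XOR 5 with 8: 5 XOR 8 = 13
XOR 13 with 9: 13 XOR 9 = 4
XOR 4 with 10: 4 XOR 10 = 14
XOR 14 with 11: 14 XOR 11 = 5
Nim-value = 5

5


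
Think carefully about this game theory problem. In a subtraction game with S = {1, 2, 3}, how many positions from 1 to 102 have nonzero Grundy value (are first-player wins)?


Subtraction set S = {1, 2, 3}, so G(n) = n mod 4.
G(n) = 0 when n is a multiple of 4.
Multiples of 4 in [1, 102]: 25
N-positions (nonzero Grundy) = 102 - 25 = 77

77


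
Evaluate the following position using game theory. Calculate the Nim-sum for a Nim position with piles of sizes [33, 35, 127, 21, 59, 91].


We need the XOR (exclusive or) of all pile sizes.
After XOR-ing pile 1 (size 33): 0 XOR 33 = 33
After XOR-ing pile 2 (size 35): 33 XOR 35 = 2
After XOR-ing pile 3 (size 127): 2 XOR 127 = 125
After XOR-ing pile 4 (size 21): 125 XOR 21 = 104
After XOR-ing pile 5 (size 59): 104 XOR 59 = 83
After XOR-ing pile 6 (size 91): 83 XOR 91 = 8
The Nim-value of this position is 8.

8


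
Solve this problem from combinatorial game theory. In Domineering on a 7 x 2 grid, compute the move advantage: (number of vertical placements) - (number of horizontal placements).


Board is 7 x 2 (rows x cols).
Left (vertical) placements: (rows-1) * cols = 6 * 2 = 12
Right (horizontal) placements: rows * (cols-1) = 7 * 1 = 7
Advantage = Left - Right = 12 - 7 = 5

5


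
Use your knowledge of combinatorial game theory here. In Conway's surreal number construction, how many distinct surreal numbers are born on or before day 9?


Day 0: {|} = 0 is born. Count = 1.
Day n: the number of surreal numbers born by day n is 2^(n+1) - 1.
By day 0: 2^1 - 1 = 1
By day 1: 2^2 - 1 = 3
By day 2: 2^3 - 1 = 7
By day 3: 2^4 - 1 = 15
By day 4: 2^5 - 1 = 31
By day 5: 2^6 - 1 = 63
By day 6: 2^7 - 1 = 127
By day 7: 2^8 - 1 = 255
By day 8: 2^9 - 1 = 511
By day 9: 2^10 - 1 = 1023
By day 9: 1023 surreal numbers.

1023


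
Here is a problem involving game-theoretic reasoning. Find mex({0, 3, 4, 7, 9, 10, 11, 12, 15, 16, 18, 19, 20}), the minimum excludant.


Set = {0, 3, 4, 7, 9, 10, 11, 12, 15, 16, 18, 19, 20}
0 is in the set.
1 is NOT in the set. This is the mex.
mex = 1

1


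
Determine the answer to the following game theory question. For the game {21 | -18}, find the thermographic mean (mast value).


Game = {21 | -18}, a switch {a | b} with numbers a > b.
Its thermograph has left wall a - t and right wall b + t, which meet at t = (a - b)/2, where both equal (a + b)/2. So the mast (mean value) is at (a + b)/2.
Mean = (21 + (-18))/2 = 3/2 = 3/2

3/2


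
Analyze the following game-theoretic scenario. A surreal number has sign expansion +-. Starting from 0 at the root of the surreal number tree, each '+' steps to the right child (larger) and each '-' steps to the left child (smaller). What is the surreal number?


Sign expansion: +-
Rule: track bounds (lo, hi), initially (-inf, +inf). On '+', the current value becomes lo and we move to the simplest number in (value, hi): value + 1 if hi = +inf, otherwise the midpoint (value + hi)/2. On '-', the current value becomes hi and we move to value - 1 if lo = -inf, otherwise the midpoint (lo + value)/2.
Start at 0.
Step 1: sign = +, move right. Bounds: (0, +inf). Value = 1
Step 2: sign = -, move left. Bounds: (0, 1). Value = 1/2
The surreal number with sign expansion +- is 1/2.

1/2


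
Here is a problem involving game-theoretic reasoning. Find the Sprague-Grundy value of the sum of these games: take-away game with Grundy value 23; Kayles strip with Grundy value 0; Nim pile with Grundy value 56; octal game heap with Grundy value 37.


By the Sprague-Grundy theorem, the Grundy value of a sum of games is the XOR of individual Grundy values.
take-away game: Grundy value = 23. Running XOR: 0 XOR 23 = 23
Kayles strip: Grundy value = 0. Running XOR: 23 XOR 0 = 23
Nim pile: Grundy value = 56. Running XOR: 23 XOR 56 = 47
octal game heap: Grundy value = 37. Running XOR: 47 XOR 37 = 10
The combined Grundy value is 10.

10


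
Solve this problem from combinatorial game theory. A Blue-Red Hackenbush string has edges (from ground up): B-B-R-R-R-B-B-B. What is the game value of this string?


Edges (from ground): B-B-R-R-R-B-B-B
By Berlekamp's sign-expansion rule, a Blue-Red Hackenbush stalk has the value of the surreal number whose sign sequence is the edge sequence with B -> + and R -> -.
Sign sequence: ++---+++
Trace the sign expansion in the surreal number tree, starting from 0:
Edge 1: B (sign +) -> bounds (0, +inf), value = 1
Edge 2: B (sign +) -> bounds (1, +inf), value = 2
Edge 3: R (sign -) -> bounds (1, 2), value = 3/2
Edge 4: R (sign -) -> bounds (1, 3/2), value = 5/4
Edge 5: R (sign -) -> bounds (1, 5/4), value = 9/8
Edge 6: B (sign +) -> bounds (9/8, 5/4), value = 19/16
Edge 7: B (sign +) -> bounds (19/16, 5/4), value = 39/32
Edge 8: B (sign +) -> bounds (39/32, 5/4), value = 79/64
Game value = 79/64

79/64


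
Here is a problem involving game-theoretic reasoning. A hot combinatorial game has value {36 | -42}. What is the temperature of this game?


The game is {36 | -42}, a switch {a | b} with numbers a > b.
Cooling {a | b} by t gives {a - t | b + t}, which stops being hot when a - t = b + t, i.e. at t = (a - b)/2. So the temperature of a switch is (a - b)/2.
Temperature = (Left option - Right option) / 2
= (36 - (-42)) / 2
= 78 / 2
= 39

39


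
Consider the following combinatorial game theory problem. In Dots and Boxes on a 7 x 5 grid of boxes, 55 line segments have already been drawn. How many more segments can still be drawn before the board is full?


Grid: 7 x 5 boxes, i.e. 8 rows and 6 columns of dots.
Horizontal edges: (rows + 1) * cols = 8 * 5 = 40
Vertical edges: rows * (cols + 1) = 7 * 6 = 42
Total edges: 40 + 42 = 82
Edges drawn: 55
Remaining: 82 - 55 = 27

27


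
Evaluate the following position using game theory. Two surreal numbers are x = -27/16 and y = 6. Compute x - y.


x = -27/16, y = 6
Converting to common denominator: 16
x = -27/16, y = 96/16
x - y = -27/16 - 6 = -123/16

-123/16


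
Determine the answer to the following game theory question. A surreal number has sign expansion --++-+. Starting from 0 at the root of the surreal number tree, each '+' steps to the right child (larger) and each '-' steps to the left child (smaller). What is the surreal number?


Sign expansion: --++-+
Rule: track bounds (lo, hi), initially (-inf, +inf). On '+', the current value becomes lo and we move to the simplest number in (value, hi): value + 1 if hi = +inf, otherwise the midpoint (value + hi)/2. On '-', the current value becomes hi and we move to value - 1 if lo = -inf, otherwise the midpoint (lo + value)/2.
Start at 0.
Step 1: sign = -, move left. Bounds: (-inf, 0). Value = -1
Step 2: sign = -, move left. Bounds: (-inf, -1). Value = -2
Step 3: sign = +, move right. Bounds: (-2, -1). Value = -3/2
Step 4: sign = +, move right. Bounds: (-3/2, -1). Value = -5/4
Step 5: sign = -, move left. Bounds: (-3/2, -5/4). Value = -11/8
Step 6: sign = +, move right. Bounds: (-11/8, -5/4). Value = -21/16
The surreal number with sign expansion --++-+ is -21/16.

-21/16


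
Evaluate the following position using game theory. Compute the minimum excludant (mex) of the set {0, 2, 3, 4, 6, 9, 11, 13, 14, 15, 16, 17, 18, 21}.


Set = {0, 2, 3, 4, 6, 9, 11, 13, 14, 15, 16, 17, 18, 21}
0 is in the set.
1 is NOT in the set. This is the mex.
mex = 1

1


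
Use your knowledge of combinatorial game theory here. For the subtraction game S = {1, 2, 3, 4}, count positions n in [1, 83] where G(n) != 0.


Subtraction set S = {1, 2, 3, 4}, so G(n) = n mod 5.
G(n) = 0 when n is a multiple of 5.
Multiples of 5 in [1, 83]: 16
N-positions (nonzero Grundy) = 83 - 16 = 67

67


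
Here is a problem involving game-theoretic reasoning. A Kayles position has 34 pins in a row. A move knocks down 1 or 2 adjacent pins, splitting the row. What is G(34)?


Kayles: a move removes 1 or 2 adjacent pins from a contiguous row.
Removing pins from a row of k leaves two independent rows (a, b) with a + b = k - 1 (one pin) or a + b = k - 2 (two pins); an end removal gives a = 0.
By Sprague-Grundy, G(k) = mex{ G(a) XOR G(b) } over all these splits. G(0) = 0.
G(1): splits (0,0):0^0=0 -> mex({0}) = 1
G(2): splits (0,1):0^1=1 (0,0):0^0=0 -> mex({0, 1}) = 2
G(3): splits (0,2):0^2=2 (1,1):1^1=0 (0,1):0^1=1 -> mex({0, 1, 2}) = 3
G(4): splits (0,3):0^3=3 (1,2):1^2=3 (0,2):0^2=2 (1,1):1^1=0 -> mex({0, 2, 3}) = 1
G(5): splits (0,4):0^1=1 (1,3):1^3=2 (2,2):2^2=0 (0,3):0^3=3 (1,2):1^2=3 -> mex({0, 1, 2, 3}) = 4
G(6) = mex({0, 1, 2, 4}) = 3
G(7) = mex({0, 1, 3, 4, 5}) = 2
G(8) = mex({0, 2, 3, 5, 6}) = 1
G(9) = mex({0, 1, 2, 3, 6, 7}) = 4
G(10) = mex({0, 1, 3, 4, 5, 7}) = 2
G(11) = mex({0, 1, 2, 3, 4, 5}) = 6
G(12) = mex({0, 1, 2, 3, 5, 6, 7}) = 4
G(13) = mex({0, 2, 3, 4, 6, 7}) = 1
G(14) = mex({0, 1, 4, 5, 6, 7}) = 2
G(15) = mex({0, 1, 2, 3, 4, 5, 6}) = 7
G(16) = mex({0, 2, 3, 5, 6, 7}) = 1
G(17) = mex({0, 1, 2, 3, 5, 6, 7}) = 4
G(18) = mex({0, 1, 2, 4, 5, 6}) = 3
G(19) = mex({0, 1, 3, 4, 5, 7}) = 2
G(20) = mex({0, 2, 3, 4, 5, 6, 7}) = 1
G(21) = mex({0, 1, 2, 3, 5, 6, 7}) = 4
G(22) = mex({0, 1, 2, 3, 4, 5, 7}) = 6
G(23) = mex({0, 1, 2, 3, 4, 5, 6}) = 7
G(24) = mex({0, 1, 2, 3, 5, 6, 7}) = 4
G(25) = mex({0, 2, 3, 4, 6, 7}) = 1
G(26) = mex({0, 1, 3, 4, 5, 6, 7}) = 2
G(27) = mex({0, 1, 2, 3, 4, 5, 6, 7}) = 8
G(28) = mex({0, 1, 2, 3, 4, 6, 7, 8}) = 5
G(29) = mex({0, 1, 2, 3, 5, 6, 7, 8, 9}) = 4
G(30) = mex({0, 1, 2, 3, 4, 5, 6, 9, 10}) = 7
G(31) = mex({0, 1, 3, 4, 5, 7, 10, 11}) = 2
G(32) = mex({0, 2, 3, 4, 5, 6, 7, 9, 11}) = 1
G(33) = mex({0, 1, 2, 3, 4, 5, 6, 7, 9, 12}) = 8
G(34) = mex({0, 1, 2, 3, 4, 5, 7, 8, 11, 12}) = 6
Therefore G(34) = 6.

6


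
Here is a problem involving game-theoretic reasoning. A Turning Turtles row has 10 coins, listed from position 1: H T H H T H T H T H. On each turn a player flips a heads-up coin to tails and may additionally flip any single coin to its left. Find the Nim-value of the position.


Coins: H T H H T H T H T H
Key fact: a single head at position k behaves exactly like a Nim heap of size k (turning it to T and optionally flipping a coin at j < k corresponds to moving the heap from k to j, or to 0), and heads combine as a disjunctive sum (two heads at the same place would cancel, matching j XOR j = 0). So the Nim-value is the XOR of the 1-indexed positions of the heads.
Face-up positions (1-indexed): [1, 3, 4, 6, 8, 10]
XOR 0 with 1: 0 XOR 1 = 1
XOR 1 with 3: 1 XOR 3 = 2
XOR 2 with 4: 2 XOR 4 = 6
XOR 6 with 6: 6 XOR 6 = 0
XOR 0 with 8: 0 XOR 8 = 8
XOR 8 with 10: 8 XOR 10 = 2
Nim-value = 2

2


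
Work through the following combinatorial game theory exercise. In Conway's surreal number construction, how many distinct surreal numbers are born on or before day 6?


Day 0: {|} = 0 is born. Count = 1.
Day n: the number of surreal numbers born by day n is 2^(n+1) - 1.
By day 0: 2^1 - 1 = 1
By day 1: 2^2 - 1 = 3
By day 2: 2^3 - 1 = 7
By day 3: 2^4 - 1 = 15
By day 4: 2^5 - 1 = 31
By day 5: 2^6 - 1 = 63
By day 6: 2^7 - 1 = 127
By day 6: 127 surreal numbers.

127


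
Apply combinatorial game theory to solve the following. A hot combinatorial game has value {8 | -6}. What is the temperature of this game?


The game is {8 | -6}, a switch {a | b} with numbers a > b.
Cooling {a | b} by t gives {a - t | b + t}, which stops being hot when a - t = b + t, i.e. at t = (a - b)/2. So the temperature of a switch is (a - b)/2.
Temperature = (Left option - Right option) / 2
= (8 - (-6)) / 2
= 14 / 2
= 7

7


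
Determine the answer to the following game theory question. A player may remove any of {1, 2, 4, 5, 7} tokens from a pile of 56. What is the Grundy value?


The subtraction set is S = {1, 2, 4, 5, 7}.
G(k) = mex{ G(k - s) : s in S, s <= k }. We compute iteratively: G(0) = 0.
G(1) = mex({0}) = 1
G(2) = mex({0, 1}) = 2
G(3) = mex({1, 2}) = 0
G(4) = mex({0, 2}) = 1
G(5) = mex({0, 1}) = 2
G(6) = mex({1, 2}) = 0
G(7) = mex({0, 2}) = 1
G(8) = mex({0, 1}) = 2
G(9) = mex({1, 2}) = 0
Observe that G(3)..G(9) = 0, 1, 2, 0, 1, 2, 0 repeats G(0)..G(6) = 0, 1, 2, 0, 1, 2, 0.
For k >= max(S) = 7, G(k) is determined by the previous 7 values G(k-7)..G(k-1); a window of 7 consecutive values has recurred shifted by 3, so by induction G(k + 3) = G(k) for all k >= 0: the sequence is periodic from the start with period 3.
One period: G(0..2) = 0, 1, 2.
56 mod 3 = 2, so G(56) = G(2) = 2.

2


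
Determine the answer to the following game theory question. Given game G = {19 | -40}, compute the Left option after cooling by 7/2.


Original game: {19 | -40} (a switch {a | b} with a > b).
Cooling by t (for t below the temperature (a - b)/2 = 59/2) taxes each move by t: {a | b} cooled by t is {a - t | b + t}.
Cooling amount: t = 7/2
Cooled Left option: 19 - 7/2 = 31/2
Cooled Right option: -40 + 7/2 = -73/2
Cooled game: {31/2 | -73/2}
Left option = 31/2

31/2


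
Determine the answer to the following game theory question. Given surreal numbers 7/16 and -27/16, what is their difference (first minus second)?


x = 7/16, y = -27/16
Converting to common denominator: 16
x = 7/16, y = -27/16
x - y = 7/16 - -27/16 = 17/8

17/8


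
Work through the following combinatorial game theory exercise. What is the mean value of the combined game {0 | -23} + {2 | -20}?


G1 = {0 | -23}, G2 = {2 | -20}
Each is a switch {a | b} with numbers a > b; its mean value is (a + b)/2, and mean value is additive over game sums: m(G1 + G2) = m(G1) + m(G2).
Mean of G1 = (0 + (-23))/2 = -23/2 = -23/2
Mean of G2 = (2 + (-20))/2 = -18/2 = -9
Mean of G1 + G2 = -23/2 + -9 = -41/2

-41/2


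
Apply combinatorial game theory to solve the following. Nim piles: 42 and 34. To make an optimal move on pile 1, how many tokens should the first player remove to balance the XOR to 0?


Piles: 42 and 34
Current XOR: 42 XOR 34 = 8 (non-zero, so this is an N-position).
To make the XOR zero, we need to find a move that balances the piles.
For pile 1 (size 42): target = 42 XOR 8 = 34
We reduce pile 1 from 42 to 34.
Tokens removed: 42 - 34 = 8
Verification: 34 XOR 34 = 0

8


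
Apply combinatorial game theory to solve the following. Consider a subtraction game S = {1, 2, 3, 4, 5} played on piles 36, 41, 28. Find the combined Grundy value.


Subtraction set: {1, 2, 3, 4, 5}
For this subtraction set, G(n) = n mod 6 (period = max + 1 = 6).
Pile 1 (size 36): G(36) = 36 mod 6 = 0
Pile 2 (size 41): G(41) = 41 mod 6 = 5
Pile 3 (size 28): G(28) = 28 mod 6 = 4
Total Grundy value = XOR of all: 0 XOR 5 XOR 4 = 1

1


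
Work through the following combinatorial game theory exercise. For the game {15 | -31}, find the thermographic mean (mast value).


Game = {15 | -31}, a switch {a | b} with numbers a > b.
Its thermograph has left wall a - t and right wall b + t, which meet at t = (a - b)/2, where both equal (a + b)/2. So the mast (mean value) is at (a + b)/2.
Mean = (15 + (-31))/2 = -16/2 = -8

-8


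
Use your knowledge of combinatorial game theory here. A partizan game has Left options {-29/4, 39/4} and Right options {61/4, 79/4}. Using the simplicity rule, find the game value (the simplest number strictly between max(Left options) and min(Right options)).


Left options: {-29/4, 39/4}, max = 39/4
Right options: {61/4, 79/4}, min = 61/4
All options are numbers and max(Left) < min(Right), so by the simplicity theorem the value is the simplest (earliest-born) number strictly between 39/4 and 61/4.
Integers 10 through 15 all lie strictly between 39/4 and 61/4.
Among integers, the simplest (lowest birthday = smallest |n|; 0 is born on day 0, +-n on day n) is 10.
No non-integer in the interval can be simpler: if x is a non-integer in the interval, then floor(x) or ceil(x) also lies in the interval (the interval contains an integer), and both are proper prefixes of x's sign expansion, i.e. born earlier. So the game value is 10.
Game value = 10

10


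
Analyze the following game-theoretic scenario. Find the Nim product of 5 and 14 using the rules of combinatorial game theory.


Nim multiplication is bilinear over XOR: (u XOR v) * w = (u*w) XOR (v*w).
So we split each operand into its bit components and XOR the pairwise Nim products.
5 = 1 + 4 (as XOR of powers of 2).
14 = 2 + 4 + 8 (as XOR of powers of 2).
Using the standard Nim-product table on single bits:
  2*2 = 3,   2*4 = 8,   2*8 = 12,
  4*4 = 6,   4*8 = 11,  8*8 = 13,
and  1*x = x (identity), k*l = l*k (commutative).
Pairwise Nim products:
  1 * 2 = 2
  1 * 4 = 4
  1 * 8 = 8
  4 * 2 = 8
  4 * 4 = 6
  4 * 8 = 11
XOR them: 2 XOR 4 XOR 8 XOR 8 XOR 6 XOR 11 = 11.
Result: 5 * 14 = 11 (in Nim).

11


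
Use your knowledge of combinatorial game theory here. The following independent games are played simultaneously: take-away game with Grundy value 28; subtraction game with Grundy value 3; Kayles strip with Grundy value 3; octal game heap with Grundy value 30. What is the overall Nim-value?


By the Sprague-Grundy theorem, the Grundy value of a sum of games is the XOR of individual Grundy values.
take-away game: Grundy value = 28. Running XOR: 0 XOR 28 = 28
subtraction game: Grundy value = 3. Running XOR: 28 XOR 3 = 31
Kayles strip: Grundy value = 3. Running XOR: 31 XOR 3 = 28
octal game heap: Grundy value = 30. Running XOR: 28 XOR 30 = 2
The combined Grundy value is 2.

2


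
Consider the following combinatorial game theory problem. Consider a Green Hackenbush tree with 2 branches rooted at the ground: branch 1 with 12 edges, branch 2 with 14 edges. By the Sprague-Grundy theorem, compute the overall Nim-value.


The tree has 2 branches from the ground vertex.
In Green Hackenbush, the Nim-value of a simple path of length k is k.
Branch 1: length 12, Nim-value = 12
Branch 2: length 14, Nim-value = 14
Total Nim-value = XOR of all branch values:
0 XOR 12 = 12
12 XOR 14 = 2
Nim-value of the tree = 2

2


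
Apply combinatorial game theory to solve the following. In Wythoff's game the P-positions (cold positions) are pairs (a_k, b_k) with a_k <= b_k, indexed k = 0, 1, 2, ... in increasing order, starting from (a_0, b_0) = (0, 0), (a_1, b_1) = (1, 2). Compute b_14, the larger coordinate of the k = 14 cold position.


By Wythoff's theorem, a_k = floor(k * phi) and b_k = floor(k * phi^2) = a_k + k, where phi = (1 + sqrt(5))/2 is the golden ratio.
phi = (1 + sqrt(5))/2 = 1.618034
phi^2 = phi + 1 = 2.618034
k = 14
k * phi^2 = 14 * 2.618034 = 36.652476
b_14 = floor(k * phi^2) = 36 (check: a_14 + k = 22 + 14 = 36)

36


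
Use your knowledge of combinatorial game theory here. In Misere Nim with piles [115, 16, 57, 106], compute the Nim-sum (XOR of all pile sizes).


We need the XOR (exclusive or) of all pile sizes.
After XOR-ing pile 1 (size 115): 0 XOR 115 = 115
After XOR-ing pile 2 (size 16): 115 XOR 16 = 99
After XOR-ing pile 3 (size 57): 99 XOR 57 = 90
After XOR-ing pile 4 (size 106): 90 XOR 106 = 48
The Nim-value of this position is 48.

48


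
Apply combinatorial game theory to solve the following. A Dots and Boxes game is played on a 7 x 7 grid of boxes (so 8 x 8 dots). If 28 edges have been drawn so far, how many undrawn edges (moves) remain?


Grid: 7 x 7 boxes, i.e. 8 rows and 8 columns of dots.
Horizontal edges: (rows + 1) * cols = 8 * 7 = 56
Vertical edges: rows * (cols + 1) = 7 * 8 = 56
Total edges: 56 + 56 = 112
Edges drawn: 28
Remaining: 112 - 28 = 84

84


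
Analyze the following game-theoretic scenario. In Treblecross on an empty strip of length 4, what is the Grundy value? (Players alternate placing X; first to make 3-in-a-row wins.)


Treblecross: place X on empty cells; 3-in-a-row wins.
Playing within two cells of an existing X lets the opponent win at once, so sensible play treats the cells i-2..i+2 around each X as dead. The player left with no safe cell loses, so this is a normal-play take-away game on strips of safe cells.
Placing X at cell i (0-indexed) of a strip of k safe cells leaves independent strips of sizes max(0, i-2) and max(0, k-i-3). Hence G(k) = mex{ G(max(0,i-2)) XOR G(max(0,k-i-3)) : 0 <= i < k }, with G(0) = 0.
G(1): splits (0,0):0^0=0 -> mex({0}) = 1
G(2): splits (0,0):0^0=0 -> mex({0}) = 1
G(3): splits (0,0):0^0=0 -> mex({0}) = 1
G(4): splits (0,1):0^1=1 (0,0):0^0=0 -> mex({0, 1}) = 2
Therefore G(4) = 2.

2


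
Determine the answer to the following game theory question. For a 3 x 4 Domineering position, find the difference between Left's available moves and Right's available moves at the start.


Board is 3 x 4 (rows x cols).
Left (vertical) placements: (rows-1) * cols = 2 * 4 = 8
Right (horizontal) placements: rows * (cols-1) = 3 * 3 = 9
Advantage = Left - Right = 8 - 9 = -1

-1


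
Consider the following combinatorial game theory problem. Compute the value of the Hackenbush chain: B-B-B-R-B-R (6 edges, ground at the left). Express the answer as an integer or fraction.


Edges (from ground): B-B-B-R-B-R
By Berlekamp's sign-expansion rule, a Blue-Red Hackenbush stalk has the value of the surreal number whose sign sequence is the edge sequence with B -> + and R -> -.
Sign sequence: +++-+-
Trace the sign expansion in the surreal number tree, starting from 0:
Edge 1: B (sign +) -> bounds (0, +inf), value = 1
Edge 2: B (sign +) -> bounds (1, +inf), value = 2
Edge 3: B (sign +) -> bounds (2, +inf), value = 3
Edge 4: R (sign -) -> bounds (2, 3), value = 5/2
Edge 5: B (sign +) -> bounds (5/2, 3), value = 11/4
Edge 6: R (sign -) -> bounds (5/2, 11/4), value = 21/8
Game value = 21/8

21/8


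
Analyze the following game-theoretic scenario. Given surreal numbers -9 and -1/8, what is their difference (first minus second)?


x = -9, y = -1/8
Converting to common denominator: 8
x = -72/8, y = -1/8
x - y = -9 - -1/8 = -71/8

-71/8


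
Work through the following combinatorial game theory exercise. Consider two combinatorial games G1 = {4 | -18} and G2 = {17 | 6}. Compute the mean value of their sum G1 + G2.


G1 = {4 | -18}, G2 = {17 | 6}
Each is a switch {a | b} with numbers a > b; its mean value is (a + b)/2, and mean value is additive over game sums: m(G1 + G2) = m(G1) + m(G2).
Mean of G1 = (4 + (-18))/2 = -14/2 = -7
Mean of G2 = (17 + (6))/2 = 23/2 = 23/2
Mean of G1 + G2 = -7 + 23/2 = 9/2

9/2


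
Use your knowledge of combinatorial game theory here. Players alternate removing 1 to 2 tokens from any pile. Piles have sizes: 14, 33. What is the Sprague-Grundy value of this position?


Subtraction set: {1, 2}
For this subtraction set, G(n) = n mod 3 (period = max + 1 = 3).
Pile 1 (size 14): G(14) = 14 mod 3 = 2
Pile 2 (size 33): G(33) = 33 mod 3 = 0
Total Grundy value = XOR of all: 2 XOR 0 = 2

2


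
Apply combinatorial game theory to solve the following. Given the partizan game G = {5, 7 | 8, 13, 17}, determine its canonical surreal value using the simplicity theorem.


Left options: {5, 7}, max = 7
Right options: {8, 13, 17}, min = 8
All options are numbers and max(Left) < min(Right), so by the simplicity theorem the value is the simplest (earliest-born) number strictly between 7 and 8.
No integer lies strictly between 7 and 8, so the value is the dyadic rational m/2^k in the interval with the smallest k (then m odd); search k = 1, 2, ...:
Denominator 2: 15/2 lies strictly between 7 and 8 -- found.
The simplest number in the interval is 15/2.
Game value = 15/2

15/2


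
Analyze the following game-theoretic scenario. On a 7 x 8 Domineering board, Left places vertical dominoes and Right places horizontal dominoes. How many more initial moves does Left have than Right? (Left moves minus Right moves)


Board is 7 x 8 (rows x cols).
Left (vertical) placements: (rows-1) * cols = 6 * 8 = 48
Right (horizontal) placements: rows * (cols-1) = 7 * 7 = 49
Advantage = Left - Right = 48 - 49 = -1

-1


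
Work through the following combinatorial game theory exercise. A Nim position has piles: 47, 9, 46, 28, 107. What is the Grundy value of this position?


We need the XOR (exclusive or) of all pile sizes.
After XOR-ing pile 1 (size 47): 0 XOR 47 = 47
After XOR-ing pile 2 (size 9): 47 XOR 9 = 38
After XOR-ing pile 3 (size 46): 38 XOR 46 = 8
After XOR-ing pile 4 (size 28): 8 XOR 28 = 20
After XOR-ing pile 5 (size 107): 20 XOR 107 = 127
The Nim-value of this position is 127.

127


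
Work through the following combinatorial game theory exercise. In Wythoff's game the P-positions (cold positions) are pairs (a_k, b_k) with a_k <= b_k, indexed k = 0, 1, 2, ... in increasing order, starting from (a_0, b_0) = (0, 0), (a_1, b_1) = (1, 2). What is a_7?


By Wythoff's theorem, a_k = floor(k * phi) and b_k = floor(k * phi^2) = a_k + k, where phi = (1 + sqrt(5))/2 is the golden ratio.
phi = (1 + sqrt(5))/2 = 1.618034
k = 7
k * phi = 7 * 1.618034 = 11.326238
a_7 = floor(k * phi) = 11

11


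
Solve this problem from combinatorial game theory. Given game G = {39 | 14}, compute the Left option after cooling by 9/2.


Original game: {39 | 14} (a switch {a | b} with a > b).
Cooling by t (for t below the temperature (a - b)/2 = 25/2) taxes each move by t: {a | b} cooled by t is {a - t | b + t}.
Cooling amount: t = 9/2
Cooled Left option: 39 - 9/2 = 69/2
Cooled Right option: 14 + 9/2 = 37/2
Cooled game: {69/2 | 37/2}
Left option = 69/2

69/2


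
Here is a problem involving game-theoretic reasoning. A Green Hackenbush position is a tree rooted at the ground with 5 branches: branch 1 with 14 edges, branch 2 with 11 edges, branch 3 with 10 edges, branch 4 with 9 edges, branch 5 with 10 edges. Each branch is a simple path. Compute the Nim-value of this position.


The tree has 5 branches from the ground vertex.
In Green Hackenbush, the Nim-value of a simple path of length k is k.
Branch 1: length 14, Nim-value = 14
Branch 2: length 11, Nim-value = 11
Branch 3: length 10, Nim-value = 10
Branch 4: length 9, Nim-value = 9
Branch 5: length 10, Nim-value = 10
Total Nim-value = XOR of all branch values:
0 XOR 14 = 14
14 XOR 11 = 5
5 XOR 10 = 15
15 XOR 9 = 6
6 XOR 10 = 12
Nim-value of the tree = 12

12


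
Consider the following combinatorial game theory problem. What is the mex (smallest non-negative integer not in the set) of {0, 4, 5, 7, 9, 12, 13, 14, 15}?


Set = {0, 4, 5, 7, 9, 12, 13, 14, 15}
0 is in the set.
1 is NOT in the set. This is the mex.
mex = 1

1


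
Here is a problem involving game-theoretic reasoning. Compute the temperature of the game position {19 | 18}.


The game is {19 | 18}, a switch {a | b} with numbers a > b.
Cooling {a | b} by t gives {a - t | b + t}, which stops being hot when a - t = b + t, i.e. at t = (a - b)/2. So the temperature of a switch is (a - b)/2.
Temperature = (Left option - Right option) / 2
= (19 - (18)) / 2
= 1 / 2
= 1/2

1/2


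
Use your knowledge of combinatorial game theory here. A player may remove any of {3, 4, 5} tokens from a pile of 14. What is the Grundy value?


The subtraction set is S = {3, 4, 5}.
G(k) = mex{ G(k - s) : s in S, s <= k }. We compute iteratively: G(0) = 0.
G(1) = mex({}) = 0
G(2) = mex({}) = 0
G(3) = mex({0}) = 1
G(4) = mex({0}) = 1
G(5) = mex({0}) = 1
G(6) = mex({0, 1}) = 2
G(7) = mex({0, 1}) = 2
G(8) = mex({1}) = 0
G(9) = mex({1, 2}) = 0
G(10) = mex({1, 2}) = 0
G(11) = mex({0, 2}) = 1
G(12) = mex({0, 2}) = 1
Observe that G(8)..G(12) = 0, 0, 0, 1, 1 repeats G(0)..G(4) = 0, 0, 0, 1, 1.
For k >= max(S) = 5, G(k) is determined by the previous 5 values G(k-5)..G(k-1); a window of 5 consecutive values has recurred shifted by 8, so by induction G(k + 8) = G(k) for all k >= 0: the sequence is periodic from the start with period 8.
One period: G(0..7) = 0, 0, 0, 1, 1, 1, 2, 2.
14 mod 8 = 6, so G(14) = G(6) = 2.

2


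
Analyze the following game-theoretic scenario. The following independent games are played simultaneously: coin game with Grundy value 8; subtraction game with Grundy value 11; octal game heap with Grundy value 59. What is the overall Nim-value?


By the Sprague-Grundy theorem, the Grundy value of a sum of games is the XOR of individual Grundy values.
coin game: Grundy value = 8. Running XOR: 0 XOR 8 = 8
subtraction game: Grundy value = 11. Running XOR: 8 XOR 11 = 3
octal game heap: Grundy value = 59. Running XOR: 3 XOR 59 = 56
The combined Grundy value is 56.

56


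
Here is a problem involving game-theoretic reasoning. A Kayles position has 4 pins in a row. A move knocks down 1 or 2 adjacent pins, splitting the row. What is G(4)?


Kayles: a move removes 1 or 2 adjacent pins from a contiguous row.
Removing pins from a row of k leaves two independent rows (a, b) with a + b = k - 1 (one pin) or a + b = k - 2 (two pins); an end removal gives a = 0.
By Sprague-Grundy, G(k) = mex{ G(a) XOR G(b) } over all these splits. G(0) = 0.
G(1): splits (0,0):0^0=0 -> mex({0}) = 1
G(2): splits (0,1):0^1=1 (0,0):0^0=0 -> mex({0, 1}) = 2
G(3): splits (0,2):0^2=2 (1,1):1^1=0 (0,1):0^1=1 -> mex({0, 1, 2}) = 3
G(4): splits (0,3):0^3=3 (1,2):1^2=3 (0,2):0^2=2 (1,1):1^1=0 -> mex({0, 2, 3}) = 1
Therefore G(4) = 1.

1


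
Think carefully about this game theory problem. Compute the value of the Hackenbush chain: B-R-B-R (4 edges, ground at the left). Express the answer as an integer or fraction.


Edges (from ground): B-R-B-R
By Berlekamp's sign-expansion rule, a Blue-Red Hackenbush stalk has the value of the surreal number whose sign sequence is the edge sequence with B -> + and R -> -.
Sign sequence: +-+-
Trace the sign expansion in the surreal number tree, starting from 0:
Edge 1: B (sign +) -> bounds (0, +inf), value = 1
Edge 2: R (sign -) -> bounds (0, 1), value = 1/2
Edge 3: B (sign +) -> bounds (1/2, 1), value = 3/4
Edge 4: R (sign -) -> bounds (1/2, 3/4), value = 5/8
Game value = 5/8

5/8


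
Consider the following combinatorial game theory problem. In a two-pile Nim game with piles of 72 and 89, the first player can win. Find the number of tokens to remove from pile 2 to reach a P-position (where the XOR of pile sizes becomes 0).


Piles: 72 and 89
Current XOR: 72 XOR 89 = 17 (non-zero, so this is an N-position).
To make the XOR zero, we need to find a move that balances the piles.
For pile 2 (size 89): target = 89 XOR 17 = 72
We reduce pile 2 from 89 to 72.
Tokens removed: 89 - 72 = 17
Verification: 72 XOR 72 = 0

17


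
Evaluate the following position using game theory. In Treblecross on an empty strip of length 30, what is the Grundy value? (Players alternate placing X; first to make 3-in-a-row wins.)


Treblecross: place X on empty cells; 3-in-a-row wins.
Playing within two cells of an existing X lets the opponent win at once, so sensible play treats the cells i-2..i+2 around each X as dead. The player left with no safe cell loses, so this is a normal-play take-away game on strips of safe cells.
Placing X at cell i (0-indexed) of a strip of k safe cells leaves independent strips of sizes max(0, i-2) and max(0, k-i-3). Hence G(k) = mex{ G(max(0,i-2)) XOR G(max(0,k-i-3)) : 0 <= i < k }, with G(0) = 0.
G(1): splits (0,0):0^0=0 -> mex({0}) = 1
G(2): splits (0,0):0^0=0 -> mex({0}) = 1
G(3): splits (0,0):0^0=0 -> mex({0}) = 1
G(4): splits (0,1):0^1=1 (0,0):0^0=0 -> mex({0, 1}) = 2
G(5): splits (0,2):0^1=1 (0,1):0^1=1 (0,0):0^0=0 -> mex({0, 1}) = 2
G(6) = mex({1}) = 0
G(7) = mex({0, 1, 2}) = 3
G(8) = mex({0, 1, 2}) = 3
G(9) = mex({0, 2}) = 1
G(10) = mex({0, 2, 3}) = 1
G(11) = mex({0, 3}) = 1
G(12) = mex({1, 3}) = 0
G(13) = mex({0, 1, 2, 3}) = 4
G(14) = mex({0, 1, 2}) = 3
G(15) = mex({0, 1, 2}) = 3
G(16) = mex({0, 1, 2, 4}) = 3
G(17) = mex({0, 1, 3, 4}) = 2
G(18) = mex({0, 1, 3, 4}) = 2
G(19) = mex({0, 1, 3, 5}) = 2
G(20) = mex({0, 1, 2, 3, 5}) = 4
G(21) = mex({0, 1, 2, 3, 5}) = 4
G(22) = mex({1, 2, 6}) = 0
G(23) = mex({0, 1, 2, 3, 4, 6}) = 5
G(24) = mex({0, 1, 2, 3, 4}) = 5
G(25) = mex({0, 1, 3, 4, 7}) = 2
G(26) = mex({0, 1, 3, 4, 5, 7}) = 2
G(27) = mex({0, 1, 3, 5}) = 2
G(28) = mex({0, 1, 2, 5}) = 3
G(29) = mex({0, 1, 2, 4, 5, 6}) = 3
G(30) = mex({1, 2, 4, 6}) = 0
Therefore G(30) = 0.

0


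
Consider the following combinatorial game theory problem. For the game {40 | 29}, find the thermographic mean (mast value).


Game = {40 | 29}, a switch {a | b} with numbers a > b.
Its thermograph has left wall a - t and right wall b + t, which meet at t = (a - b)/2, where both equal (a + b)/2. So the mast (mean value) is at (a + b)/2.
Mean = (40 + (29))/2 = 69/2 = 69/2

69/2


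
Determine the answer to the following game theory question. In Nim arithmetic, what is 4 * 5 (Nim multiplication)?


Nim multiplication is bilinear over XOR: (u XOR v) * w = (u*w) XOR (v*w).
So we split each operand into its bit components and XOR the pairwise Nim products.
4 = 4 (as XOR of powers of 2).
5 = 1 + 4 (as XOR of powers of 2).
Using the standard Nim-product table on single bits:
  2*2 = 3,   2*4 = 8,   2*8 = 12,
  4*4 = 6,   4*8 = 11,  8*8 = 13,
and  1*x = x (identity), k*l = l*k (commutative).
Pairwise Nim products:
  4 * 1 = 4
  4 * 4 = 6
XOR them: 4 XOR 6 = 2.
Result: 4 * 5 = 2 (in Nim).

2


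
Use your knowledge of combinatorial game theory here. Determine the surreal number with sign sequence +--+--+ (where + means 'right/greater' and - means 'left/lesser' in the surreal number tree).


Sign expansion: +--+--+
Rule: track bounds (lo, hi), initially (-inf, +inf). On '+', the current value becomes lo and we move to the simplest number in (value, hi): value + 1 if hi = +inf, otherwise the midpoint (value + hi)/2. On '-', the current value becomes hi and we move to value - 1 if lo = -inf, otherwise the midpoint (lo + value)/2.
Start at 0.
Step 1: sign = +, move right. Bounds: (0, +inf). Value = 1
Step 2: sign = -, move left. Bounds: (0, 1). Value = 1/2
Step 3: sign = -, move left. Bounds: (0, 1/2). Value = 1/4
Step 4: sign = +, move right. Bounds: (1/4, 1/2). Value = 3/8
Step 5: sign = -, move left. Bounds: (1/4, 3/8). Value = 5/16
Step 6: sign = -, move left. Bounds: (1/4, 5/16). Value = 9/32
Step 7: sign = +, move right. Bounds: (9/32, 5/16). Value = 19/64
The surreal number with sign expansion +--+--+ is 19/64.

19/64
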